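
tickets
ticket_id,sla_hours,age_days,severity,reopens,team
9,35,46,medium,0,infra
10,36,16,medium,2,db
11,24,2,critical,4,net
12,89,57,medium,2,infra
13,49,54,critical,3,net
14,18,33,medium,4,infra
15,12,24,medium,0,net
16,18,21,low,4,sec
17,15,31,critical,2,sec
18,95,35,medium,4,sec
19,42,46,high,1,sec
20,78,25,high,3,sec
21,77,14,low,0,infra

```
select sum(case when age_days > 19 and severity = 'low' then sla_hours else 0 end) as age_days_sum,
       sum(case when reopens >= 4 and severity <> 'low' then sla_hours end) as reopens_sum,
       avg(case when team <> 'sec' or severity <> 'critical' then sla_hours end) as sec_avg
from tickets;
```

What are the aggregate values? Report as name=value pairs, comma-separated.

[age_days_sum: age_days > 19 and severity = 'low']
ticket_id=9: ✗
ticket_id=10: ✗
ticket_id=11: ✗
ticket_id=12: ✗
ticket_id=13: ✗
ticket_id=14: ✗
ticket_id=15: ✗
ticket_id=16: ✓ → 18
ticket_id=17: ✗
ticket_id=18: ✗
ticket_id=19: ✗
ticket_id=20: ✗
ticket_id=21: ✗
age_days_sum = 18
—
[reopens_sum: reopens >= 4 and severity <> 'low']
ticket_id=9: ✗
ticket_id=10: ✗
ticket_id=11: ✓ → 24
ticket_id=12: ✗
ticket_id=13: ✗
ticket_id=14: ✓ → 18
ticket_id=15: ✗
ticket_id=16: ✗
ticket_id=17: ✗
ticket_id=18: ✓ → 95
ticket_id=19: ✗
ticket_id=20: ✗
ticket_id=21: ✗
reopens_sum = 24 + 18 + 95 = 137
—
[sec_avg: team <> 'sec' or severity <> 'critical']
ticket_id=9: ✓ → 35
ticket_id=10: ✓ → 36
ticket_id=11: ✓ → 24
ticket_id=12: ✓ → 89
ticket_id=13: ✓ → 49
ticket_id=14: ✓ → 18
ticket_id=15: ✓ → 12
ticket_id=16: ✓ → 18
ticket_id=17: ✗
ticket_id=18: ✓ → 95
ticket_id=19: ✓ → 42
ticket_id=20: ✓ → 78
ticket_id=21: ✓ → 77
sec_avg = (35 + 36 + 24 + 89 + 49 + 18 + 12 + 18 + 95 + 42 + 78 + 77) / 12 = 47.75

age_days_sum=18, reopens_sum=137, sec_avg=47.75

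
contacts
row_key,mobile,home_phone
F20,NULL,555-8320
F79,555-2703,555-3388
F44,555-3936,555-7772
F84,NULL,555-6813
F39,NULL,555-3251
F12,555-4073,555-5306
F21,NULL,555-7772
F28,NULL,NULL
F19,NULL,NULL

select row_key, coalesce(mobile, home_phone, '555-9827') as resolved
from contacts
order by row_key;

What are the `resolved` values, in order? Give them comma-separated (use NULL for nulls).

555-4073, 555-9827, 555-8320, 555-7772, 555-9827, 555-3251, 555-3936, 555-2703, 555-6813

row_key=F12: mobile=555-4073 → 555-4073
row_key=F19: mobile=NULL, home_phone=NULL, → literal 555-9827 → 555-9827
row_key=F20: mobile=NULL, home_phone=555-8320 → 555-8320
row_key=F21: mobile=NULL, home_phone=555-7772 → 555-7772
row_key=F28: mobile=NULL, home_phone=NULL, → literal 555-9827 → 555-9827
row_key=F39: mobile=NULL, home_phone=555-3251 → 555-3251
row_key=F44: mobile=555-3936 → 555-3936
row_key=F79: mobile=555-2703 → 555-2703
row_key=F84: mobile=NULL, home_phone=555-6813 → 555-6813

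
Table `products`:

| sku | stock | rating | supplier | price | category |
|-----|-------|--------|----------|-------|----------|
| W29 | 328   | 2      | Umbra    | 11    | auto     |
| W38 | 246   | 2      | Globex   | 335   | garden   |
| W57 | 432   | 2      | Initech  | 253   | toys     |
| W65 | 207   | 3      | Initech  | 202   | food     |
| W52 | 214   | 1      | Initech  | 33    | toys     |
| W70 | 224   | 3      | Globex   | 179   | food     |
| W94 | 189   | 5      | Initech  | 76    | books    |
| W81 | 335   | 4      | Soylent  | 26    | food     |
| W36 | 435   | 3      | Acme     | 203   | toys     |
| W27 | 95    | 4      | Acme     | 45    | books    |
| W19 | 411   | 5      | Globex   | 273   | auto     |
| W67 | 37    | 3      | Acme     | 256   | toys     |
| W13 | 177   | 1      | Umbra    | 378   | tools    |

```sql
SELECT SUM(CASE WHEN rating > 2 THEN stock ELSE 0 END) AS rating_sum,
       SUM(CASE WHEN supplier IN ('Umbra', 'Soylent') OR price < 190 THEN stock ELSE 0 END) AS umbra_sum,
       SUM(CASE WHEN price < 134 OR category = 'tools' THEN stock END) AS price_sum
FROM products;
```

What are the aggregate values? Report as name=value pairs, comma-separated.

rating_sum=1933, umbra_sum=1562, price_sum=1338

[rating_sum: rating > 2]
sku=W29: ✗
sku=W38: ✗
sku=W57: ✗
sku=W65: ✓ → 207
sku=W52: ✗
sku=W70: ✓ → 224
sku=W94: ✓ → 189
sku=W81: ✓ → 335
sku=W36: ✓ → 435
sku=W27: ✓ → 95
sku=W19: ✓ → 411
sku=W67: ✓ → 37
sku=W13: ✗
rating_sum = 207 + 224 + 189 + 335 + 435 + 95 + 411 + 37 = 1933
—
[umbra_sum: supplier IN ('Umbra', 'Soylent') OR price < 190]
sku=W29: ✓ → 328
sku=W38: ✗
sku=W57: ✗
sku=W65: ✗
sku=W52: ✓ → 214
sku=W70: ✓ → 224
sku=W94: ✓ → 189
sku=W81: ✓ → 335
sku=W36: ✗
sku=W27: ✓ → 95
sku=W19: ✗
sku=W67: ✗
sku=W13: ✓ → 177
umbra_sum = 328 + 214 + 224 + 189 + 335 + 95 + 177 = 1562
—
[price_sum: price < 134 OR category = 'tools']
sku=W29: ✓ → 328
sku=W38: ✗
sku=W57: ✗
sku=W65: ✗
sku=W52: ✓ → 214
sku=W70: ✗
sku=W94: ✓ → 189
sku=W81: ✓ → 335
sku=W36: ✗
sku=W27: ✓ → 95
sku=W19: ✗
sku=W67: ✗
sku=W13: ✓ → 177
price_sum = 328 + 214 + 189 + 335 + 95 + 177 = 1338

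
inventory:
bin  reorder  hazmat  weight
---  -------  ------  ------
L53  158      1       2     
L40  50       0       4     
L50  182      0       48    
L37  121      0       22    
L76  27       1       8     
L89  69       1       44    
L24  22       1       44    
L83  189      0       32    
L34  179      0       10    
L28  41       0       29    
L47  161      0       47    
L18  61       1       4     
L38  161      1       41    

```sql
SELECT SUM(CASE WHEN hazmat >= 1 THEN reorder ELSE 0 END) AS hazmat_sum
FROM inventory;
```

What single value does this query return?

498

bin=L53: ✓ → 158
bin=L40: ✗
bin=L50: ✗
bin=L37: ✗
bin=L76: ✓ → 27
bin=L89: ✓ → 69
bin=L24: ✓ → 22
bin=L83: ✗
bin=L34: ✗
bin=L28: ✗
bin=L47: ✗
bin=L18: ✓ → 61
bin=L38: ✓ → 161
hazmat_sum = 158 + 27 + 69 + 22 + 61 + 161 = 498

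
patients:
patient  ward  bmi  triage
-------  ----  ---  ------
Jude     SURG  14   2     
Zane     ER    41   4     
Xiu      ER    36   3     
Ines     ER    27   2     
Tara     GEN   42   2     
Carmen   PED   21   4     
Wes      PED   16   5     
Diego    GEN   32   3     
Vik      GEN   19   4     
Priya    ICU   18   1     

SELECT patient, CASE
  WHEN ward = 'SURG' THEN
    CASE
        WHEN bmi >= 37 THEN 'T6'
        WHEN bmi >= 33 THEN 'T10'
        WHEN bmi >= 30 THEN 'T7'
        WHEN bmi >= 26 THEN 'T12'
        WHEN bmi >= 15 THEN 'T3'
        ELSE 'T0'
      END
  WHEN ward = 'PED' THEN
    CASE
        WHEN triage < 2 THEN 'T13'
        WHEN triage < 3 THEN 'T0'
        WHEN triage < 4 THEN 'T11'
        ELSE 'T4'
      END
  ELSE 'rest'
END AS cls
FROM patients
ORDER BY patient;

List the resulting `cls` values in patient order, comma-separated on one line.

T4, rest, rest, T0, rest, rest, rest, T4, rest, rest

patient=Carmen: ward='PED' → inner[ELSE] → T4
patient=Diego: ward='GEN' → outer ELSE → rest
patient=Ines: ward='ER' → outer ELSE → rest
patient=Jude: ward='SURG' → inner[ELSE] → T0
patient=Priya: ward='ICU' → outer ELSE → rest
patient=Tara: ward='GEN' → outer ELSE → rest
patient=Vik: ward='GEN' → outer ELSE → rest
patient=Wes: ward='PED' → inner[ELSE] → T4
patient=Xiu: ward='ER' → outer ELSE → rest
patient=Zane: ward='ER' → outer ELSE → rest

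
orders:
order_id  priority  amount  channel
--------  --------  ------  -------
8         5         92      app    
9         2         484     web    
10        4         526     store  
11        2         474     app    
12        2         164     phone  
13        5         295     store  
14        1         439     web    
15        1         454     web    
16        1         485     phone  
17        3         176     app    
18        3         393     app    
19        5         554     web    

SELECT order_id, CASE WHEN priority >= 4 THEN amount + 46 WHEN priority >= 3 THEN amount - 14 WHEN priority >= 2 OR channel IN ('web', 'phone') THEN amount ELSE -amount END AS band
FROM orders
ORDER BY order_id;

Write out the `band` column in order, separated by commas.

138, 484, 572, 474, 164, 341, 439, 454, 485, 162, 379, 600

order_id=8: priority >= 4 → 138
order_id=9: priority >= 2 OR channel IN ('web', 'phone') → 484
order_id=10: priority >= 4 → 572
order_id=11: priority >= 2 OR channel IN ('web', 'phone') → 474
order_id=12: priority >= 2 OR channel IN ('web', 'phone') → 164
order_id=13: priority >= 4 → 341
order_id=14: priority >= 2 OR channel IN ('web', 'phone') → 439
order_id=15: priority >= 2 OR channel IN ('web', 'phone') → 454
order_id=16: priority >= 2 OR channel IN ('web', 'phone') → 485
order_id=17: priority >= 3 → 162
order_id=18: priority >= 3 → 379
order_id=19: priority >= 4 → 600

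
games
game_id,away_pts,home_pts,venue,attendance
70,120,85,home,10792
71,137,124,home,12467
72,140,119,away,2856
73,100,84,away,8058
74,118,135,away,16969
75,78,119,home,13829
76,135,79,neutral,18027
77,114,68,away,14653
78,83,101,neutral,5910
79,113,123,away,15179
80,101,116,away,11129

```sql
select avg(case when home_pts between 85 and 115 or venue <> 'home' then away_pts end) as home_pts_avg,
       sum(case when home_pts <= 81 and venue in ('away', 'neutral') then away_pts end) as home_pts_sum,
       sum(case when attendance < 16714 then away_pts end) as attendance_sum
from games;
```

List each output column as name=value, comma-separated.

[home_pts_avg: home_pts between 85 and 115 or venue <> 'home']
game_id=70: ✓ → 120
game_id=71: ✗
game_id=72: ✓ → 140
game_id=73: ✓ → 100
game_id=74: ✓ → 118
game_id=75: ✗
game_id=76: ✓ → 135
game_id=77: ✓ → 114
game_id=78: ✓ → 83
game_id=79: ✓ → 113
game_id=80: ✓ → 101
home_pts_avg = (120 + 140 + 100 + 118 + 135 + 114 + 83 + 113 + 101) / 9 = 113.7777777778
—
[home_pts_sum: home_pts <= 81 and venue in ('away', 'neutral')]
game_id=70: ✗
game_id=71: ✗
game_id=72: ✗
game_id=73: ✗
game_id=74: ✗
game_id=75: ✗
game_id=76: ✓ → 135
game_id=77: ✓ → 114
game_id=78: ✗
game_id=79: ✗
game_id=80: ✗
home_pts_sum = 135 + 114 = 249
—
[attendance_sum: attendance < 16714]
game_id=70: ✓ → 120
game_id=71: ✓ → 137
game_id=72: ✓ → 140
game_id=73: ✓ → 100
game_id=74: ✗
game_id=75: ✓ → 78
game_id=76: ✗
game_id=77: ✓ → 114
game_id=78: ✓ → 83
game_id=79: ✓ → 113
game_id=80: ✓ → 101
attendance_sum = 120 + 137 + 140 + 100 + 78 + 114 + 83 + 113 + 101 = 986

home_pts_avg=113.7777777778, home_pts_sum=249, attendance_sum=986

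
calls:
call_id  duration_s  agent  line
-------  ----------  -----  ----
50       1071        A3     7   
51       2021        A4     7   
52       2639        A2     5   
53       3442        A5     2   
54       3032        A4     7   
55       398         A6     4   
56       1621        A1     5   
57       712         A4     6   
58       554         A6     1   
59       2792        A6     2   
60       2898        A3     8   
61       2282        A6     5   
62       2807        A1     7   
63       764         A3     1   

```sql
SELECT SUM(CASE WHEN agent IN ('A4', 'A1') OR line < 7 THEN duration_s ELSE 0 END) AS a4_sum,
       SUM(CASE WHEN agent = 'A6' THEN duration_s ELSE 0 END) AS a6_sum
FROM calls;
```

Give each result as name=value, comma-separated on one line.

[a4_sum: agent IN ('A4', 'A1') OR line < 7]
call_id=50: ✗
call_id=51: ✓ → 2021
call_id=52: ✓ → 2639
call_id=53: ✓ → 3442
call_id=54: ✓ → 3032
call_id=55: ✓ → 398
call_id=56: ✓ → 1621
call_id=57: ✓ → 712
call_id=58: ✓ → 554
call_id=59: ✓ → 2792
call_id=60: ✗
call_id=61: ✓ → 2282
call_id=62: ✓ → 2807
call_id=63: ✓ → 764
a4_sum = 2021 + 2639 + 3442 + 3032 + 398 + 1621 + 712 + 554 + 2792 + 2282 + 2807 + 764 = 23064
—
[a6_sum: agent = 'A6']
call_id=50: ✗
call_id=51: ✗
call_id=52: ✗
call_id=53: ✗
call_id=54: ✗
call_id=55: ✓ → 398
call_id=56: ✗
call_id=57: ✗
call_id=58: ✓ → 554
call_id=59: ✓ → 2792
call_id=60: ✗
call_id=61: ✓ → 2282
call_id=62: ✗
call_id=63: ✗
a6_sum = 398 + 554 + 2792 + 2282 = 6026

a4_sum=23064, a6_sum=6026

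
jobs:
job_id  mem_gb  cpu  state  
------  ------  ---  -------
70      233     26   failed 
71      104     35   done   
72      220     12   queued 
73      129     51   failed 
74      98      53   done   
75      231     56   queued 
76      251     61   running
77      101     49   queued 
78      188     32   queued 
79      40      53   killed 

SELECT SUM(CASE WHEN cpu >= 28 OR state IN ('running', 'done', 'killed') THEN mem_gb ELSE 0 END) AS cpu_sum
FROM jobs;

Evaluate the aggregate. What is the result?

1142

job_id=70: ✗
job_id=71: ✓ → 104
job_id=72: ✗
job_id=73: ✓ → 129
job_id=74: ✓ → 98
job_id=75: ✓ → 231
job_id=76: ✓ → 251
job_id=77: ✓ → 101
job_id=78: ✓ → 188
job_id=79: ✓ → 40
cpu_sum = 104 + 129 + 98 + 231 + 251 + 101 + 188 + 40 = 1142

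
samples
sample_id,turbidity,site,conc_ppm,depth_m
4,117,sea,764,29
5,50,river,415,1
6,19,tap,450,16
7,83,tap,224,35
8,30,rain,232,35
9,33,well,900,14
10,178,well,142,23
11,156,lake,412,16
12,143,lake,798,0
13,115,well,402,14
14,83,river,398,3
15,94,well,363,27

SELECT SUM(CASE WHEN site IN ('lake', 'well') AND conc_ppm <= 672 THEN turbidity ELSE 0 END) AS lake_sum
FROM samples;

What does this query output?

sample_id=4: ✗
sample_id=5: ✗
sample_id=6: ✗
sample_id=7: ✗
sample_id=8: ✗
sample_id=9: ✗
sample_id=10: ✓ → 178
sample_id=11: ✓ → 156
sample_id=12: ✗
sample_id=13: ✓ → 115
sample_id=14: ✗
sample_id=15: ✓ → 94
lake_sum = 178 + 156 + 115 + 94 = 543

543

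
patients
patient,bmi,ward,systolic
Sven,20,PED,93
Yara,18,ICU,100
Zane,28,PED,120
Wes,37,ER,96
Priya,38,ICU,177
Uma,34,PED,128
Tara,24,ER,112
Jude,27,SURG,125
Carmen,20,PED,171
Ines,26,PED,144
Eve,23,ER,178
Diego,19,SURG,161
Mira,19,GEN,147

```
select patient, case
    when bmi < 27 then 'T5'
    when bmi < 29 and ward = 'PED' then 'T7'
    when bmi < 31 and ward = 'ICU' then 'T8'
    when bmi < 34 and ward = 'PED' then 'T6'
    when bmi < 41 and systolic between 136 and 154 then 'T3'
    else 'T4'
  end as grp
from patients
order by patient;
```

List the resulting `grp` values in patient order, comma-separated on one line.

T5, T5, T5, T5, T4, T5, T4, T5, T5, T4, T4, T5, T7

patient=Carmen: bmi < 27 → T5
patient=Diego: bmi < 27 → T5
patient=Eve: bmi < 27 → T5
patient=Ines: bmi < 27 → T5
patient=Jude: ELSE → T4
patient=Mira: bmi < 27 → T5
patient=Priya: ELSE → T4
patient=Sven: bmi < 27 → T5
patient=Tara: bmi < 27 → T5
patient=Uma: ELSE → T4
patient=Wes: ELSE → T4
patient=Yara: bmi < 27 → T5
patient=Zane: bmi < 29 and ward = 'PED' → T7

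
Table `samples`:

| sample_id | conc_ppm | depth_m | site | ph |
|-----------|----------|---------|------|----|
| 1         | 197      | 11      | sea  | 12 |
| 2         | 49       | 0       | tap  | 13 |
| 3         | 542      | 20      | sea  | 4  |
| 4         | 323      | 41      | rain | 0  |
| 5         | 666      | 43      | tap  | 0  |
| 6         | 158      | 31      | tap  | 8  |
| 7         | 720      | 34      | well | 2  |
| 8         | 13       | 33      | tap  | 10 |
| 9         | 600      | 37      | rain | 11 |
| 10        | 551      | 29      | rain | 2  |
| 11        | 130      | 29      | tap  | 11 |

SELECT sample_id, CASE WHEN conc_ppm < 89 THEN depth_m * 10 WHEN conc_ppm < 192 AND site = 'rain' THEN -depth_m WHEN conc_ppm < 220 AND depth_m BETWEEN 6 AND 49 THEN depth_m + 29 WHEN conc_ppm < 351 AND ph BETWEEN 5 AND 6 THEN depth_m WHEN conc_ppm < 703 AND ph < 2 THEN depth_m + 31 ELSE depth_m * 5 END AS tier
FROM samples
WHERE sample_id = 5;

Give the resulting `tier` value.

74

sample_id = 5: conc_ppm=666, depth_m=43, site=tap, ph=0.
conc_ppm < 89 → false
conc_ppm < 192 AND site = 'rain' → false
conc_ppm < 220 AND depth_m BETWEEN 6 AND 49 → false
conc_ppm < 351 AND ph BETWEEN 5 AND 6 → false
conc_ppm < 703 AND ph < 2 → true → 74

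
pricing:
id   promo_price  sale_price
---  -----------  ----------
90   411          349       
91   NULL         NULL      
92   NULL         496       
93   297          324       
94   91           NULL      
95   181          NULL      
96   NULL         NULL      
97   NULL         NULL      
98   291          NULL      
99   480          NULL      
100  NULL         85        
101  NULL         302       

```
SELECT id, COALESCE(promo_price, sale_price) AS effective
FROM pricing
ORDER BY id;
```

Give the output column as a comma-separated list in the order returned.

411, NULL, 496, 297, 91, 181, NULL, NULL, 291, 480, 85, 302

id=90: promo_price=411 → 411
id=91: promo_price=NULL, sale_price=NULL (all NULL) → NULL
id=92: promo_price=NULL, sale_price=496 → 496
id=93: promo_price=297 → 297
id=94: promo_price=91 → 91
id=95: promo_price=181 → 181
id=96: promo_price=NULL, sale_price=NULL (all NULL) → NULL
id=97: promo_price=NULL, sale_price=NULL (all NULL) → NULL
id=98: promo_price=291 → 291
id=99: promo_price=480 → 480
id=100: promo_price=NULL, sale_price=85 → 85
id=101: promo_price=NULL, sale_price=302 → 302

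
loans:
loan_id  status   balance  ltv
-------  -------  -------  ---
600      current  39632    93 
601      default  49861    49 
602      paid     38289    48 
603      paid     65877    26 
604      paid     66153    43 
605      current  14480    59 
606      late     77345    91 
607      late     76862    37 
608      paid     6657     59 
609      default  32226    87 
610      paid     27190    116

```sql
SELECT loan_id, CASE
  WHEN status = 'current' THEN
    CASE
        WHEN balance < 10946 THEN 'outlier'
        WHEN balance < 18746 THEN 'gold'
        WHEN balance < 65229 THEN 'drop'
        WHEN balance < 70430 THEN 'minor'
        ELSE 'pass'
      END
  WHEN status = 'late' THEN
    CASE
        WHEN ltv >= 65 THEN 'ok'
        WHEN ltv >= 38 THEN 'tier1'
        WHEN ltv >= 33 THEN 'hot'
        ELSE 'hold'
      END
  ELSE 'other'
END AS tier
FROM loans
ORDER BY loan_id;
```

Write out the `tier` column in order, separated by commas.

drop, other, other, other, other, gold, ok, hot, other, other, other

loan_id=600: status='current' → inner[balance < 65229] → drop
loan_id=601: status='default' → outer ELSE → other
loan_id=602: status='paid' → outer ELSE → other
loan_id=603: status='paid' → outer ELSE → other
loan_id=604: status='paid' → outer ELSE → other
loan_id=605: status='current' → inner[balance < 18746] → gold
loan_id=606: status='late' → inner[ltv >= 65] → ok
loan_id=607: status='late' → inner[ltv >= 33] → hot
loan_id=608: status='paid' → outer ELSE → other
loan_id=609: status='default' → outer ELSE → other
loan_id=610: status='paid' → outer ELSE → other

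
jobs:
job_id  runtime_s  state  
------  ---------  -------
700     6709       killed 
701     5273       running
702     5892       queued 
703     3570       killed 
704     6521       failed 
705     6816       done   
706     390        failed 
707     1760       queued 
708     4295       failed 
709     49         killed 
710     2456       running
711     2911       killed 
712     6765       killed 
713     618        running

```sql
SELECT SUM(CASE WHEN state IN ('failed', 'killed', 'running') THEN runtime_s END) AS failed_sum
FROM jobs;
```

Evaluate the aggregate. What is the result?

39557

job_id=700: ✓ → 6709
job_id=701: ✓ → 5273
job_id=702: ✗
job_id=703: ✓ → 3570
job_id=704: ✓ → 6521
job_id=705: ✗
job_id=706: ✓ → 390
job_id=707: ✗
job_id=708: ✓ → 4295
job_id=709: ✓ → 49
job_id=710: ✓ → 2456
job_id=711: ✓ → 2911
job_id=712: ✓ → 6765
job_id=713: ✓ → 618
failed_sum = 6709 + 5273 + 3570 + 6521 + 390 + 4295 + 49 + 2456 + 2911 + 6765 + 618 = 39557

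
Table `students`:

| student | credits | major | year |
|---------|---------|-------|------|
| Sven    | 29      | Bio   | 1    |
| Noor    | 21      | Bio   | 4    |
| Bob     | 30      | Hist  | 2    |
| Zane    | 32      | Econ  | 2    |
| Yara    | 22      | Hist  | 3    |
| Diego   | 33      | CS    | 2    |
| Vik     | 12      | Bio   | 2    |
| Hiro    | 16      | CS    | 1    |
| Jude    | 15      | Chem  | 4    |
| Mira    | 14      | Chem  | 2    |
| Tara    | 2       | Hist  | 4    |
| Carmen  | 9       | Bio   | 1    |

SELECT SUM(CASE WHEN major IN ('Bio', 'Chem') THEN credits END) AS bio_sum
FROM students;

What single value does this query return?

100

student=Sven: ✓ → 29
student=Noor: ✓ → 21
student=Bob: ✗
student=Zane: ✗
student=Yara: ✗
student=Diego: ✗
student=Vik: ✓ → 12
student=Hiro: ✗
student=Jude: ✓ → 15
student=Mira: ✓ → 14
student=Tara: ✗
student=Carmen: ✓ → 9
bio_sum = 29 + 21 + 12 + 15 + 14 + 9 = 100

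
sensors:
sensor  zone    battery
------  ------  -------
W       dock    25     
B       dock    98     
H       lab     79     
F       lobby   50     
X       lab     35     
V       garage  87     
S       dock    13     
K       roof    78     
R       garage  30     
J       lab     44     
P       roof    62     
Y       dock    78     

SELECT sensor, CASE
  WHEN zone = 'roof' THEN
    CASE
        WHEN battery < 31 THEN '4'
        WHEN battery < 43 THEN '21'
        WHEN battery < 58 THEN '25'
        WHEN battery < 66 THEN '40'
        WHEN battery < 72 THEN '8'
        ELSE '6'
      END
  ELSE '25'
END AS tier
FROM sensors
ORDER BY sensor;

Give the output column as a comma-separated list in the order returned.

sensor=B: zone='dock' → outer ELSE → 25
sensor=F: zone='lobby' → outer ELSE → 25
sensor=H: zone='lab' → outer ELSE → 25
sensor=J: zone='lab' → outer ELSE → 25
sensor=K: zone='roof' → inner[ELSE] → 6
sensor=P: zone='roof' → inner[battery < 66] → 40
sensor=R: zone='garage' → outer ELSE → 25
sensor=S: zone='dock' → outer ELSE → 25
sensor=V: zone='garage' → outer ELSE → 25
sensor=W: zone='dock' → outer ELSE → 25
sensor=X: zone='lab' → outer ELSE → 25
sensor=Y: zone='dock' → outer ELSE → 25

25, 25, 25, 25, 6, 40, 25, 25, 25, 25, 25, 25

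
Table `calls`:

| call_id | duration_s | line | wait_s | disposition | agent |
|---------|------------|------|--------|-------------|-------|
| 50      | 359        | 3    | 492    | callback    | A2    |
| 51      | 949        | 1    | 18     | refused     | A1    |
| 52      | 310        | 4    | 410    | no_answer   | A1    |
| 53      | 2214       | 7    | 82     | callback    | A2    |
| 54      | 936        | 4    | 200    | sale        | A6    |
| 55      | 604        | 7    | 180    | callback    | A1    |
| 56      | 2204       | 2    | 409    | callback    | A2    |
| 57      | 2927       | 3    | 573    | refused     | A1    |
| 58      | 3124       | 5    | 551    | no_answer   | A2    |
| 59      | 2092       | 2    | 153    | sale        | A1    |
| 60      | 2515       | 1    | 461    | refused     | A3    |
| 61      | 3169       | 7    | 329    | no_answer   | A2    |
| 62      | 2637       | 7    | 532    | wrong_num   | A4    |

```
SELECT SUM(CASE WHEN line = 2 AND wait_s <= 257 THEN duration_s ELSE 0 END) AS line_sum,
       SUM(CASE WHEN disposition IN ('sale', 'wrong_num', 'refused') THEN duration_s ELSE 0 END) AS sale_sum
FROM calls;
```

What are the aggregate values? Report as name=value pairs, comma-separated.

line_sum=2092, sale_sum=12056

[line_sum: line = 2 AND wait_s <= 257]
call_id=50: ✗
call_id=51: ✗
call_id=52: ✗
call_id=53: ✗
call_id=54: ✗
call_id=55: ✗
call_id=56: ✗
call_id=57: ✗
call_id=58: ✗
call_id=59: ✓ → 2092
call_id=60: ✗
call_id=61: ✗
call_id=62: ✗
line_sum = 2092
—
[sale_sum: disposition IN ('sale', 'wrong_num', 'refused')]
call_id=50: ✗
call_id=51: ✓ → 949
call_id=52: ✗
call_id=53: ✗
call_id=54: ✓ → 936
call_id=55: ✗
call_id=56: ✗
call_id=57: ✓ → 2927
call_id=58: ✗
call_id=59: ✓ → 2092
call_id=60: ✓ → 2515
call_id=61: ✗
call_id=62: ✓ → 2637
sale_sum = 949 + 936 + 2927 + 2092 + 2515 + 2637 = 12056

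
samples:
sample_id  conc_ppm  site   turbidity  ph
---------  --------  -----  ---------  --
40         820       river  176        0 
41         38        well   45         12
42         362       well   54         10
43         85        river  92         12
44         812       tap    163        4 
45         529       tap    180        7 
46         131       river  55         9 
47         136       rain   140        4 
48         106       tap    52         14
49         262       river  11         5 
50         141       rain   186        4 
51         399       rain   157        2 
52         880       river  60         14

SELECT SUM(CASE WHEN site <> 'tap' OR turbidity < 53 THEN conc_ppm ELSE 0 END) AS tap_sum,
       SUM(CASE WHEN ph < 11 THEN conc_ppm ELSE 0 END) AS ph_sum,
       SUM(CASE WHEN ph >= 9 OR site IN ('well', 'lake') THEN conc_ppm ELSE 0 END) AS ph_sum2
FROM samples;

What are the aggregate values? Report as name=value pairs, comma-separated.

tap_sum=3360, ph_sum=3592, ph_sum2=1602

[tap_sum: site <> 'tap' OR turbidity < 53]
sample_id=40: ✓ → 820
sample_id=41: ✓ → 38
sample_id=42: ✓ → 362
sample_id=43: ✓ → 85
sample_id=44: ✗
sample_id=45: ✗
sample_id=46: ✓ → 131
sample_id=47: ✓ → 136
sample_id=48: ✓ → 106
sample_id=49: ✓ → 262
sample_id=50: ✓ → 141
sample_id=51: ✓ → 399
sample_id=52: ✓ → 880
tap_sum = 820 + 38 + 362 + 85 + 131 + 136 + 106 + 262 + 141 + 399 + 880 = 3360
—
[ph_sum: ph < 11]
sample_id=40: ✓ → 820
sample_id=41: ✗
sample_id=42: ✓ → 362
sample_id=43: ✗
sample_id=44: ✓ → 812
sample_id=45: ✓ → 529
sample_id=46: ✓ → 131
sample_id=47: ✓ → 136
sample_id=48: ✗
sample_id=49: ✓ → 262
sample_id=50: ✓ → 141
sample_id=51: ✓ → 399
sample_id=52: ✗
ph_sum = 820 + 362 + 812 + 529 + 131 + 136 + 262 + 141 + 399 = 3592
—
[ph_sum2: ph >= 9 OR site IN ('well', 'lake')]
sample_id=40: ✗
sample_id=41: ✓ → 38
sample_id=42: ✓ → 362
sample_id=43: ✓ → 85
sample_id=44: ✗
sample_id=45: ✗
sample_id=46: ✓ → 131
sample_id=47: ✗
sample_id=48: ✓ → 106
sample_id=49: ✗
sample_id=50: ✗
sample_id=51: ✗
sample_id=52: ✓ → 880
ph_sum2 = 38 + 362 + 85 + 131 + 106 + 880 = 1602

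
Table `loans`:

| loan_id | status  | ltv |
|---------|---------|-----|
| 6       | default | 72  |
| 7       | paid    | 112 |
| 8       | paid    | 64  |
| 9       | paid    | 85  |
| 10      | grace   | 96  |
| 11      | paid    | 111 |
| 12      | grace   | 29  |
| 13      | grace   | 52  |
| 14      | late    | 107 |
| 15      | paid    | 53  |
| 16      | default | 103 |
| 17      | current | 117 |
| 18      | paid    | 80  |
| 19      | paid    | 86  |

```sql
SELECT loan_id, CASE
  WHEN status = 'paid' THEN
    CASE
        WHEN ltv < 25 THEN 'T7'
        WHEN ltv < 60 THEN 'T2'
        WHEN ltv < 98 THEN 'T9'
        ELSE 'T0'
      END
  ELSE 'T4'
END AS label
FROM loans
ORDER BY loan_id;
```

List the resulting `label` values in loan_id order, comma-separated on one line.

loan_id=6: status='default' → outer ELSE → T4
loan_id=7: status='paid' → inner[ELSE] → T0
loan_id=8: status='paid' → inner[ltv < 98] → T9
loan_id=9: status='paid' → inner[ltv < 98] → T9
loan_id=10: status='grace' → outer ELSE → T4
loan_id=11: status='paid' → inner[ELSE] → T0
loan_id=12: status='grace' → outer ELSE → T4
loan_id=13: status='grace' → outer ELSE → T4
loan_id=14: status='late' → outer ELSE → T4
loan_id=15: status='paid' → inner[ltv < 60] → T2
loan_id=16: status='default' → outer ELSE → T4
loan_id=17: status='current' → outer ELSE → T4
loan_id=18: status='paid' → inner[ltv < 98] → T9
loan_id=19: status='paid' → inner[ltv < 98] → T9

T4, T0, T9, T9, T4, T0, T4, T4, T4, T2, T4, T4, T9, T9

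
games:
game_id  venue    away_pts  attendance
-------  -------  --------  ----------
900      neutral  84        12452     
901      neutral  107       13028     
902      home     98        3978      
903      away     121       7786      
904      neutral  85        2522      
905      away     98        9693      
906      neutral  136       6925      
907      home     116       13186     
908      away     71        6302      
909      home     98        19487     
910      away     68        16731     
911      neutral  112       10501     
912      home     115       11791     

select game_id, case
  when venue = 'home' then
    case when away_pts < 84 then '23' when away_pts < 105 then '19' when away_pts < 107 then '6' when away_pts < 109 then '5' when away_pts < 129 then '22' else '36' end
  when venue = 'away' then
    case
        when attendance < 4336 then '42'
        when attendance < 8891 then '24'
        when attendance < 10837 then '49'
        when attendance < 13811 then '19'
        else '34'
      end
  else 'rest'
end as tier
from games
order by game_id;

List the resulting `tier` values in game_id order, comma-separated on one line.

game_id=900: venue='neutral' → outer ELSE → rest
game_id=901: venue='neutral' → outer ELSE → rest
game_id=902: venue='home' → inner[away_pts < 105] → 19
game_id=903: venue='away' → inner[attendance < 8891] → 24
game_id=904: venue='neutral' → outer ELSE → rest
game_id=905: venue='away' → inner[attendance < 10837] → 49
game_id=906: venue='neutral' → outer ELSE → rest
game_id=907: venue='home' → inner[away_pts < 129] → 22
game_id=908: venue='away' → inner[attendance < 8891] → 24
game_id=909: venue='home' → inner[away_pts < 105] → 19
game_id=910: venue='away' → inner[ELSE] → 34
game_id=911: venue='neutral' → outer ELSE → rest
game_id=912: venue='home' → inner[away_pts < 129] → 22

rest, rest, 19, 24, rest, 49, rest, 22, 24, 19, 34, rest, 22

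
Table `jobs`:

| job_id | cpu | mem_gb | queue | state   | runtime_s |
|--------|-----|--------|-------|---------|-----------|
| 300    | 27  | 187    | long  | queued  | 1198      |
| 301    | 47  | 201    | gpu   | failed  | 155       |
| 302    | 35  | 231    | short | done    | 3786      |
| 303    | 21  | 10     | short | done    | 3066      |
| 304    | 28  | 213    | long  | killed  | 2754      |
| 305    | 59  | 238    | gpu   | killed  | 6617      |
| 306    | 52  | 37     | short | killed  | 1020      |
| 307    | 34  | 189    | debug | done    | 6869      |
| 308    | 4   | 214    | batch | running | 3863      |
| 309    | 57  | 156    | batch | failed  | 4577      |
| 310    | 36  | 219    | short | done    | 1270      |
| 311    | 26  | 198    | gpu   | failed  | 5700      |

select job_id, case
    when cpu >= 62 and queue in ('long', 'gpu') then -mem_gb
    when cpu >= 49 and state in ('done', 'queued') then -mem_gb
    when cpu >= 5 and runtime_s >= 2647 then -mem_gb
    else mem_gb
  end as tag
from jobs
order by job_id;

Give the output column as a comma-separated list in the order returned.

187, 201, -231, -10, -213, -238, 37, -189, 214, -156, 219, -198

job_id=300: ELSE → 187
job_id=301: ELSE → 201
job_id=302: cpu >= 5 and runtime_s >= 2647 → -231
job_id=303: cpu >= 5 and runtime_s >= 2647 → -10
job_id=304: cpu >= 5 and runtime_s >= 2647 → -213
job_id=305: cpu >= 5 and runtime_s >= 2647 → -238
job_id=306: ELSE → 37
job_id=307: cpu >= 5 and runtime_s >= 2647 → -189
job_id=308: ELSE → 214
job_id=309: cpu >= 5 and runtime_s >= 2647 → -156
job_id=310: ELSE → 219
job_id=311: cpu >= 5 and runtime_s >= 2647 → -198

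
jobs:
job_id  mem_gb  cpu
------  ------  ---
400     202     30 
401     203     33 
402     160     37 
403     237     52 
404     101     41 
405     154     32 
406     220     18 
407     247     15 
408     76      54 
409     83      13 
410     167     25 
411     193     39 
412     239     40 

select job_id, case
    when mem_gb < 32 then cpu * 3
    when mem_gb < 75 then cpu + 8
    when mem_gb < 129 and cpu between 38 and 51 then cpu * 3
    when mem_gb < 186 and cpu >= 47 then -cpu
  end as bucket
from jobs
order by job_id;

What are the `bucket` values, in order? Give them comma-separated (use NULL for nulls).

NULL, NULL, NULL, NULL, 123, NULL, NULL, NULL, -54, NULL, NULL, NULL, NULL

job_id=400: (no match → NULL) → NULL
job_id=401: (no match → NULL) → NULL
job_id=402: (no match → NULL) → NULL
job_id=403: (no match → NULL) → NULL
job_id=404: mem_gb < 129 and cpu between 38 and 51 → 123
job_id=405: (no match → NULL) → NULL
job_id=406: (no match → NULL) → NULL
job_id=407: (no match → NULL) → NULL
job_id=408: mem_gb < 186 and cpu >= 47 → -54
job_id=409: (no match → NULL) → NULL
job_id=410: (no match → NULL) → NULL
job_id=411: (no match → NULL) → NULL
job_id=412: (no match → NULL) → NULL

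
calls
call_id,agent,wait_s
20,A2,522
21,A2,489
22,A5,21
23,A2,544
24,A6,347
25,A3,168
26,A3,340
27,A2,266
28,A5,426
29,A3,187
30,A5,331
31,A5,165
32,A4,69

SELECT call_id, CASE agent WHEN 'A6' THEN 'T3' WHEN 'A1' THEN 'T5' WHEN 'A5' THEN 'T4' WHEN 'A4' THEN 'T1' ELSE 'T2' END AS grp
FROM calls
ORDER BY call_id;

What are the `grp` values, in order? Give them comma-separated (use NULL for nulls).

call_id=20: ELSE → T2
call_id=21: ELSE → T2
call_id=22: agent='A5' → T4
call_id=23: ELSE → T2
call_id=24: agent='A6' → T3
call_id=25: ELSE → T2
call_id=26: ELSE → T2
call_id=27: ELSE → T2
call_id=28: agent='A5' → T4
call_id=29: ELSE → T2
call_id=30: agent='A5' → T4
call_id=31: agent='A5' → T4
call_id=32: agent='A4' → T1

T2, T2, T4, T2, T3, T2, T2, T2, T4, T2, T4, T4, T1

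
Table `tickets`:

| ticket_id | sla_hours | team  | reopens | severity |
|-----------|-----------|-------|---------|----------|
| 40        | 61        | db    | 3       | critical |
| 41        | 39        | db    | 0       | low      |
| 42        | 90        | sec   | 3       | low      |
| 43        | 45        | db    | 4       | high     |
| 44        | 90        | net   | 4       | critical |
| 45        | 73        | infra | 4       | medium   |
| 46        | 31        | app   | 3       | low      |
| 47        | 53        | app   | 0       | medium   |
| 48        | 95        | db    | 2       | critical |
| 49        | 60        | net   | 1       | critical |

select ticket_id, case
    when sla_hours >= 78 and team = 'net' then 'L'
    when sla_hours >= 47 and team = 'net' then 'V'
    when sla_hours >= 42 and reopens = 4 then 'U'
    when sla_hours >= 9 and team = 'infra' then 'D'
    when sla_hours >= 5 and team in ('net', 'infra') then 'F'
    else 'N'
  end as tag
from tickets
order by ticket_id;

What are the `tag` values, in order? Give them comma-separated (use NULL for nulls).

N, N, N, U, L, U, N, N, N, V

ticket_id=40: ELSE → N
ticket_id=41: ELSE → N
ticket_id=42: ELSE → N
ticket_id=43: sla_hours >= 42 and reopens = 4 → U
ticket_id=44: sla_hours >= 78 and team = 'net' → L
ticket_id=45: sla_hours >= 42 and reopens = 4 → U
ticket_id=46: ELSE → N
ticket_id=47: ELSE → N
ticket_id=48: ELSE → N
ticket_id=49: sla_hours >= 47 and team = 'net' → V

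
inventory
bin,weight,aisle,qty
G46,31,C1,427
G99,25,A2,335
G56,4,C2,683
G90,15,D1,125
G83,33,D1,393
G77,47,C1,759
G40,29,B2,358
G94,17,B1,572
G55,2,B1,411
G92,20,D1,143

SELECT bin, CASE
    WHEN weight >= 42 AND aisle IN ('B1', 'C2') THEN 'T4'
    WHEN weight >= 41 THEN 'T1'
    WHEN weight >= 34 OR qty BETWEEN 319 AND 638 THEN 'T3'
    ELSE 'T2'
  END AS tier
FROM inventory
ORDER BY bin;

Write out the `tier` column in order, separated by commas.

bin=G40: weight >= 34 OR qty BETWEEN 319 AND 638 → T3
bin=G46: weight >= 34 OR qty BETWEEN 319 AND 638 → T3
bin=G55: weight >= 34 OR qty BETWEEN 319 AND 638 → T3
bin=G56: ELSE → T2
bin=G77: weight >= 41 → T1
bin=G83: weight >= 34 OR qty BETWEEN 319 AND 638 → T3
bin=G90: ELSE → T2
bin=G92: ELSE → T2
bin=G94: weight >= 34 OR qty BETWEEN 319 AND 638 → T3
bin=G99: weight >= 34 OR qty BETWEEN 319 AND 638 → T3

T3, T3, T3, T2, T1, T3, T2, T2, T3, T3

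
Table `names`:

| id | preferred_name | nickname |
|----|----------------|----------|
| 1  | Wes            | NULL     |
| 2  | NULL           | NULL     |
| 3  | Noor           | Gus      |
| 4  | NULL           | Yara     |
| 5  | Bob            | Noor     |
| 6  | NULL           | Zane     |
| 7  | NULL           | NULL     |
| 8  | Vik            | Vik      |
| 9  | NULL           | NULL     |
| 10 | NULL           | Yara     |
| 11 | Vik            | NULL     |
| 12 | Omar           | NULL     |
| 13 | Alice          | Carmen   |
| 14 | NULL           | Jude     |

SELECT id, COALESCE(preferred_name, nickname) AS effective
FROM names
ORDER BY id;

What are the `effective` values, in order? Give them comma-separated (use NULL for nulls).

id=1: preferred_name=Wes → Wes
id=2: preferred_name=NULL, nickname=NULL (all NULL) → NULL
id=3: preferred_name=Noor → Noor
id=4: preferred_name=NULL, nickname=Yara → Yara
id=5: preferred_name=Bob → Bob
id=6: preferred_name=NULL, nickname=Zane → Zane
id=7: preferred_name=NULL, nickname=NULL (all NULL) → NULL
id=8: preferred_name=Vik → Vik
id=9: preferred_name=NULL, nickname=NULL (all NULL) → NULL
id=10: preferred_name=NULL, nickname=Yara → Yara
id=11: preferred_name=Vik → Vik
id=12: preferred_name=Omar → Omar
id=13: preferred_name=Alice → Alice
id=14: preferred_name=NULL, nickname=Jude → Jude

Wes, NULL, Noor, Yara, Bob, Zane, NULL, Vik, NULL, Yara, Vik, Omar, Alice, Jude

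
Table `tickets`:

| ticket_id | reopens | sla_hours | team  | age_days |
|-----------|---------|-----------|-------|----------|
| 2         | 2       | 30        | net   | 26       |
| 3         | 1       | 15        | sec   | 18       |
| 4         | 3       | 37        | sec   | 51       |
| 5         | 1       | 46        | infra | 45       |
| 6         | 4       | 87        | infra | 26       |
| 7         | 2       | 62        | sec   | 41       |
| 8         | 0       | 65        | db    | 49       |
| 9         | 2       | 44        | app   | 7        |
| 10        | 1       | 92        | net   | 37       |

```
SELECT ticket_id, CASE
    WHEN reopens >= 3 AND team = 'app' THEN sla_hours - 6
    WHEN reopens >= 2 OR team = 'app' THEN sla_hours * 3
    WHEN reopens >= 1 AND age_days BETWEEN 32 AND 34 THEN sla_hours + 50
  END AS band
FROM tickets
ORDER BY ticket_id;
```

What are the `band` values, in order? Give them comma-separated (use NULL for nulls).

90, NULL, 111, NULL, 261, 186, NULL, 132, NULL

ticket_id=2: reopens >= 2 OR team = 'app' → 90
ticket_id=3: (no match → NULL) → NULL
ticket_id=4: reopens >= 2 OR team = 'app' → 111
ticket_id=5: (no match → NULL) → NULL
ticket_id=6: reopens >= 2 OR team = 'app' → 261
ticket_id=7: reopens >= 2 OR team = 'app' → 186
ticket_id=8: (no match → NULL) → NULL
ticket_id=9: reopens >= 2 OR team = 'app' → 132
ticket_id=10: (no match → NULL) → NULL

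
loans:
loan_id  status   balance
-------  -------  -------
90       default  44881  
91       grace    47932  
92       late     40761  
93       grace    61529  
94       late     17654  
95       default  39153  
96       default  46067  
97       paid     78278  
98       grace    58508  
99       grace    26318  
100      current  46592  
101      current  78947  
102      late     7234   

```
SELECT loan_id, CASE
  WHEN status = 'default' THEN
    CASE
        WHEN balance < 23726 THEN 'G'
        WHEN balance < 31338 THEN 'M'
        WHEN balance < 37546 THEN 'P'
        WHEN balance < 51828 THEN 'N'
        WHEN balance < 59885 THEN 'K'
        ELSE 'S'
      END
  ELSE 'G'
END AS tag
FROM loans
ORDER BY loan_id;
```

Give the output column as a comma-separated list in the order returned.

N, G, G, G, G, N, N, G, G, G, G, G, G

loan_id=90: status='default' → inner[balance < 51828] → N
loan_id=91: status='grace' → outer ELSE → G
loan_id=92: status='late' → outer ELSE → G
loan_id=93: status='grace' → outer ELSE → G
loan_id=94: status='late' → outer ELSE → G
loan_id=95: status='default' → inner[balance < 51828] → N
loan_id=96: status='default' → inner[balance < 51828] → N
loan_id=97: status='paid' → outer ELSE → G
loan_id=98: status='grace' → outer ELSE → G
loan_id=99: status='grace' → outer ELSE → G
loan_id=100: status='current' → outer ELSE → G
loan_id=101: status='current' → outer ELSE → G
loan_id=102: status='late' → outer ELSE → G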